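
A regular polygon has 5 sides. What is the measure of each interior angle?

Each interior angle of a regular n-gon is (n - 2) * 180 / n.
For n = 5: (5 - 2) * 180 / 5 = 540/5 = 108 degrees.

108 degrees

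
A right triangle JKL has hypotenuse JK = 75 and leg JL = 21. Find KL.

Rearranging the Pythagorean theorem to solve for the unknown leg:
leg^2 = hypotenuse^2 - known_leg^2 = 5625 - 441 = 5184
leg = sqrt(5184) = 72.

72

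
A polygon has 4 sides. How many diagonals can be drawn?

Total line segments between 4 vertices = C(4,2) = 6.
Subtract the 4 sides: 6 - 4 = 2 diagonals.

2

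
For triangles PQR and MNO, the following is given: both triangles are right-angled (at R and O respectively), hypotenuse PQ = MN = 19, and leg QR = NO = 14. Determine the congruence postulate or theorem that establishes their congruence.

Consider the given information: both triangles are right-angled (at R and O respectively), hypotenuse PQ = MN = 19, and leg QR = NO = 14
This is not SAS or AAS: SAS requires two sides and the included angle between them. AAS requires two angles and a non-included side.
The correct criterion is HL. The hypotenuse and one leg of two right triangles are equal (Hypotenuse-Leg).

HL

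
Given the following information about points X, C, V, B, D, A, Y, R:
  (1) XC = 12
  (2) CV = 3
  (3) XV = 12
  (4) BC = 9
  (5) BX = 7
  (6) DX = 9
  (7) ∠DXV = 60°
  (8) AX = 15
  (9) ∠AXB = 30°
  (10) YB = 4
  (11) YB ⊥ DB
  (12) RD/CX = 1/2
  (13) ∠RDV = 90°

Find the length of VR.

From the given relations: RD = 1/2·CX = 1/2·12 = 6.
Step 1: By the law of cosines on triangle DXV: DV² = 9² + 12² − 2·9·12·cos(60°) = 117, so DV = 3·√13.
Step 2: By the law of cosines on triangle VDR: VR² = (3·√13)² + 6² − 2·3·√13·6·cos(90°) = 153, so VR = 3·√17.

Therefore, the length of VR = 3·√17.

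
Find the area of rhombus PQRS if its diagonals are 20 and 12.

Area = (20 * 12) / 2 = 240 / 2 = 120

120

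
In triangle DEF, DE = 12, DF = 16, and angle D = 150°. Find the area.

Area = (1/2)(12)(16) sin(150°) = (1/2)(12)(16)(1/2) = 48

48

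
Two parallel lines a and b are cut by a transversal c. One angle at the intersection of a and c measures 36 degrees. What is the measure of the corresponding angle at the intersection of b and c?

Corresponding angles formed by parallel lines and a transversal are equal.
The given angle is 36 degrees.
The corresponding angle = 36 degrees.

36 degrees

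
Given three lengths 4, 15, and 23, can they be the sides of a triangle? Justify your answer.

The longest side is 23. The other two sides sum to 4 + 15 = 19.
Since 19 ≤ 23, the two shorter sides cannot reach around to close the triangle.

No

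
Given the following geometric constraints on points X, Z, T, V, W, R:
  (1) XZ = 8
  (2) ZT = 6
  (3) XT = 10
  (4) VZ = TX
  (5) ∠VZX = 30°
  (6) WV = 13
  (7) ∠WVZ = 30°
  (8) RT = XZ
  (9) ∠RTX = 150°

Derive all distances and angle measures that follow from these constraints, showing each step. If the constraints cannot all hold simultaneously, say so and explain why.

The constraints are consistent.

From the given relations:
  VZ = TX = 10
  RT = XZ = 8

Step 1: From XZ = 8, ZV = 10, and ∠XZV = 30°, by the law of cosines:
  XV² = XZ² + ZV² - 2·XZ·ZV·cos(30°) = 64 + 100 - 138.6 = 25.44
  XV ≈ 5.04

Step 2: From XT = 10, TR = 8, and ∠XTR = 150°, by the law of cosines:
  XR² = XT² + TR² - 2·XT·TR·cos(150°) = 100 + 64 + 138.6 = 302.6
  XR ≈ 17.39

Step 3: From ZV = 10, VW = 13, and ∠ZVW = 30°, by the law of cosines:
  ZW² = ZV² + VW² - 2·ZV·VW·cos(30°) = 100 + 169 - 225.2 = 43.83
  ZW ≈ 6.62

Step 4: From XT = 10, XZ = 8, TZ = 6, by the inverse law of cosines:
  cos(∠TXZ) = (XT² + XZ² - TZ²) / (2·XT·XZ)
  ∠TXZ = 36.87°

Step 5: From ZT = 6, ZX = 8, TX = 10, by the inverse law of cosines:
  cos(∠TZX) = (ZT² + ZX² - TX²) / (2·ZT·ZX)
  ∠TZX = 90°

Step 6: From TX = 10, TZ = 6, XZ = 8, by the inverse law of cosines:
  cos(∠XTZ) = (TX² + TZ² - XZ²) / (2·TX·TZ)
  ∠XTZ = 53.13°

Step 7: From XR = 17.39, XT = 10, RT = 8, by the inverse law of cosines:
  cos(∠RXT) = (XR² + XT² - RT²) / (2·XR·XT)
  ∠RXT = 13.29°

Step 8: From XV = 5.04, XZ = 8, VZ = 10, by the inverse law of cosines:
  cos(∠VXZ) = (XV² + XZ² - VZ²) / (2·XV·XZ)
  ∠VXZ = 97.52°

Step 9: From ZV = 10, ZW = 6.62, VW = 13, by the inverse law of cosines:
  cos(∠VZW) = (ZV² + ZW² - VW²) / (2·ZV·ZW)
  ∠VZW = 100.96°

Step 10: From VX = 5.04, VZ = 10, XZ = 8, by the inverse law of cosines:
  cos(∠XVZ) = (VX² + VZ² - XZ²) / (2·VX·VZ)
  ∠XVZ = 52.48°

Step 11: From WV = 13, WZ = 6.62, VZ = 10, by the inverse law of cosines:
  cos(∠VWZ) = (WV² + WZ² - VZ²) / (2·WV·WZ)
  ∠VWZ = 49.04°

Step 12: From RT = 8, RX = 17.39, TX = 10, by the inverse law of cosines:
  cos(∠TRX) = (RT² + RX² - TX²) / (2·RT·RX)
  ∠TRX = 16.71°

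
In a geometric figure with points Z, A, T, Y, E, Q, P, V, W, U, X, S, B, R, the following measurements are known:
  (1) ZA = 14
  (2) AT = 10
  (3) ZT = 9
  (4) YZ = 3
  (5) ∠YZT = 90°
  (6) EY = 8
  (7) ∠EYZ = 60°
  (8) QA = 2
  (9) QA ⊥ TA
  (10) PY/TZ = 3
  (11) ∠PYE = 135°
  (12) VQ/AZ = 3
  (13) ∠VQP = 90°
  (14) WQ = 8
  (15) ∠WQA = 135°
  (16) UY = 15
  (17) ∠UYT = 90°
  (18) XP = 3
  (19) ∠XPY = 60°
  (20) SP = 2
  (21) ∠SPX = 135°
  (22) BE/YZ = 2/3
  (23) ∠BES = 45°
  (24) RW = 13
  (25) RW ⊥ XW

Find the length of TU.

Step 1: By the law of cosines on triangle TZY: TY² = 9² + 3² − 2·9·3·cos(90°) = 90, so TY = 3·√10.
Step 2: By the law of cosines on triangle TYU: TU² = (3·√10)² + 15² − 2·3·√10·15·cos(90°) = 315, so TU = 3·√35.

Therefore, the length of TU = 3·√35.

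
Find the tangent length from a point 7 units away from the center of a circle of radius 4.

The tangent, radius, and line from the external point to the center form a right triangle.
The right angle is where the tangent meets the radius.
By the Pythagorean theorem: tangent² + 4² = 7²
tangent² = 49 - 16 = 33
tangent = sqrt(33)

sqrt(33)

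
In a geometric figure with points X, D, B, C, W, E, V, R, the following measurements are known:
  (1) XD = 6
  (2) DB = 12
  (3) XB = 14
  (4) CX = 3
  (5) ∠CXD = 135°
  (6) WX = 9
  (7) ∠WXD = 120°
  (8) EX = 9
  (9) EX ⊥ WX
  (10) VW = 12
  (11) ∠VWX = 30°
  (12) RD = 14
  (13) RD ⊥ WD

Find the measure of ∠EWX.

Step 1: By the law of cosines on triangle WXE: WE² = 9² + 9² − 2·9·9·cos(90°) = 162, so WE = 9·√2.
Step 2: By the inverse law of cosines on triangle EWX: cos(∠EWX) = ((9·√2)² + 9² − 9²) / (2·9·√2·9) = 162/229.1 = 0.7071, so ∠EWX = 45°.

Therefore, the measure of angle ∠EWX = 45°.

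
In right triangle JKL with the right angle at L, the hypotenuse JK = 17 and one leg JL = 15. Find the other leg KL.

Rearranging the Pythagorean theorem to solve for the unknown leg:
leg^2 = hypotenuse^2 - known_leg^2 = 289 - 225 = 64
leg = sqrt(64) = 8.

8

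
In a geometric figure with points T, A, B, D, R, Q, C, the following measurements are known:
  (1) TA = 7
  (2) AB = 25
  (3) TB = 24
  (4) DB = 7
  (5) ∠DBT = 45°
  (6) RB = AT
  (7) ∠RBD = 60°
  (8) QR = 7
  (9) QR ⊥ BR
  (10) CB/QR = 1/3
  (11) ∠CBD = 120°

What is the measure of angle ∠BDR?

From the given relations: RB = AT = 7.
Step 1: By the law of cosines on triangle DBR: DR² = 7² + 7² − 2·7·7·cos(60°) = 49, so DR = 7.
Step 2: By the inverse law of cosines on triangle BDR: cos(∠BDR) = (7² + 7² − 7²) / (2·7·7) = 49/98 = 0.5, so ∠BDR = 60°.

Therefore, the measure of angle ∠BDR = 60°.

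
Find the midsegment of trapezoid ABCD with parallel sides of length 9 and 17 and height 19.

midsegment = (9 + 17) / 2 = 26 / 2 = 13

13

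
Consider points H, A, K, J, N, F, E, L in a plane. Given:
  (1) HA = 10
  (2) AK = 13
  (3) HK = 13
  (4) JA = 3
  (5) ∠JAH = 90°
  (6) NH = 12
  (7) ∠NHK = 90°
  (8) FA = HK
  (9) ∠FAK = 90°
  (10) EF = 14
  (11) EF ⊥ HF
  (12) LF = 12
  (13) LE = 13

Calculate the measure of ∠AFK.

From the given relations: FA = HK = 13.
Step 1: By the law of cosines on triangle FAK: FK² = 13² + 13² − 2·13·13·cos(90°) = 338, so FK = 13·√2.
Step 2: By the inverse law of cosines on triangle AFK: cos(∠AFK) = (13² + (13·√2)² − 13²) / (2·13·13·√2) = 338/478 = 0.7071, so ∠AFK = 45°.

Therefore, the measure of angle ∠AFK = 45°.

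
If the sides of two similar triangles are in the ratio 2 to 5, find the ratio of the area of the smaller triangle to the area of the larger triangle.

The ratio of areas of similar triangles equals the square of the side ratio.
Side ratio = 2:5
Area ratio = (2/5)^2 = 4/25 = 4:25

4:25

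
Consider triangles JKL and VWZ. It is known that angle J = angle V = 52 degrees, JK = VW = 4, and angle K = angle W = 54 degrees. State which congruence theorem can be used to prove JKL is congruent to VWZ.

The given information matches ASA: Two pairs of corresponding angles and the included side are equal (Angle-Side-Angle).

ASA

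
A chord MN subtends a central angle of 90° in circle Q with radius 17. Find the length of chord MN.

Drop a perpendicular from the center to the chord, bisecting both the chord and the central angle.
Each half-chord = r sin(θ/2) = 17 sin(45°).
The full chord = 2 × 17 × sin(45°) = 17*sqrt(2).

17*sqrt(2)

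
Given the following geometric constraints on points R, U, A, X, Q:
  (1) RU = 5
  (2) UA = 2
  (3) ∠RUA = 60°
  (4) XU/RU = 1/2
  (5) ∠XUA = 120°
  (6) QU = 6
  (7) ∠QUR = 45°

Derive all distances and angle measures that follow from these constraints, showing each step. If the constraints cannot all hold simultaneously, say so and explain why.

The constraints are consistent.

From the given relations:
  XU = 1/2·RU = 1/2·5 ≈ 2.5

Step 1: From RU = 5, UA = 2, and ∠RUA = 60°, by the law of cosines:
  RA² = RU² + UA² - 2·RU·UA·cos(60°) = 25 + 4 - 10 = 19
  RA = √19

Step 2: From RU = 5, UQ = 6, and ∠RUQ = 45°, by the law of cosines:
  RQ² = RU² + UQ² - 2·RU·UQ·cos(45°) = 25 + 36 - 42.43 = 18.57
  RQ ≈ 4.31

Step 3: From AU = 2, UX = 2.5, and ∠AUX = 120°, by the law of cosines:
  AX² = AU² + UX² - 2·AU·UX·cos(120°) = 4 + 6.25 + 5 = 15.25
  AX ≈ 3.91

Step 4: From RA = √19, RU = 5, AU = 2, by the inverse law of cosines:
  cos(∠ARU) = (RA² + RU² - AU²) / (2·RA·RU)
  ∠ARU = 23.41°

Step 5: From RQ = 4.31, RU = 5, QU = 6, by the inverse law of cosines:
  cos(∠QRU) = (RQ² + RU² - QU²) / (2·RQ·RU)
  ∠QRU = 79.88°

Step 6: From AR = √19, AU = 2, RU = 5, by the inverse law of cosines:
  cos(∠RAU) = (AR² + AU² - RU²) / (2·AR·AU)
  ∠RAU = 96.59°

Step 7: From AU = 2, AX = 3.91, UX = 2.5, by the inverse law of cosines:
  cos(∠UAX) = (AU² + AX² - UX²) / (2·AU·AX)
  ∠UAX = 33.67°

Step 8: From XA = 3.91, XU = 2.5, AU = 2, by the inverse law of cosines:
  cos(∠AXU) = (XA² + XU² - AU²) / (2·XA·XU)
  ∠AXU = 26.33°

Step 9: From QR = 4.31, QU = 6, RU = 5, by the inverse law of cosines:
  cos(∠RQU) = (QR² + QU² - RU²) / (2·QR·QU)
  ∠RQU = 55.12°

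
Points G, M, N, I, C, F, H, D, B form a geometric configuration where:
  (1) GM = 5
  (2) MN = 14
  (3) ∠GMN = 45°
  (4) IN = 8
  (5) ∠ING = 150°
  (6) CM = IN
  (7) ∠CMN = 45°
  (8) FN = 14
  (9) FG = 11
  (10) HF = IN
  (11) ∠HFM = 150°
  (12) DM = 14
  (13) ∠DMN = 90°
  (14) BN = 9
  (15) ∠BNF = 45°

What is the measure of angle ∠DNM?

Step 1: By the law of cosines on triangle NMD: ND² = 14² + 14² − 2·14·14·cos(90°) = 392, so ND = 14·√2.
Step 2: By the inverse law of cosines on triangle DNM: cos(∠DNM) = ((14·√2)² + 14² − 14²) / (2·14·√2·14) = 392/554.37 = 0.7071, so ∠DNM = 45°.

Therefore, the measure of angle ∠DNM = 45°.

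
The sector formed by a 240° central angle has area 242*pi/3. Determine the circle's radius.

Sector area A = πr² × θ/360, so r² = 360A / (πθ).
r² = 360 × 242*pi/3 / (π × 240)
r² = 121
r = 11

11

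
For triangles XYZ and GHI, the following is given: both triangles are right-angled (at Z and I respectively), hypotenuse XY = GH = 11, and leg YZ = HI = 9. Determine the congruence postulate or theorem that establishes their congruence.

The given information matches HL: The hypotenuse and one leg of two right triangles are equal (Hypotenuse-Leg).

HL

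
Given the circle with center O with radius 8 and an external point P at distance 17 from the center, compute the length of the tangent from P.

tangent = √(d² - r²) = √(17² - 8²) = √(289 - 64) = √225 = 15

15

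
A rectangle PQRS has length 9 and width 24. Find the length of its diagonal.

A rectangle's diagonal splits it into two right triangles, with the diagonal as the hypotenuse.
By the Pythagorean theorem, d^2 = 9^2 + 24^2 = 657.
Therefore d = sqrt(657) = 3*sqrt(73).

3*sqrt(73)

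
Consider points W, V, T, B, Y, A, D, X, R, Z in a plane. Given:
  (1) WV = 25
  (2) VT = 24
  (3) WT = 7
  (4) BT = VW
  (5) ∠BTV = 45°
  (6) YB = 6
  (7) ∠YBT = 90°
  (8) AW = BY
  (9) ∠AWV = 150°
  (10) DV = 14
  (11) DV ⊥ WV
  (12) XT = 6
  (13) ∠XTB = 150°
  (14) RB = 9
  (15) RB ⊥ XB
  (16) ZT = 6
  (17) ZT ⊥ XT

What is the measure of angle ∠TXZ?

Step 1: By the law of cosines on triangle XTZ: XZ² = 6² + 6² − 2·6·6·cos(90°) = 72, so XZ = 6·√2.
Step 2: By the inverse law of cosines on triangle TXZ: cos(∠TXZ) = (6² + (6·√2)² − 6²) / (2·6·6·√2) = 72/101.82 = 0.7071, so ∠TXZ = 45°.

Therefore, the measure of angle ∠TXZ = 45°.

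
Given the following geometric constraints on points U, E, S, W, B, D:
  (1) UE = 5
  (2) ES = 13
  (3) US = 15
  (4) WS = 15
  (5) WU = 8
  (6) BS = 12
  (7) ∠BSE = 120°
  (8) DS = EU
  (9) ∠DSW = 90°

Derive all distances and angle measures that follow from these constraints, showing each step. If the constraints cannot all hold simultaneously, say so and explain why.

The constraints are consistent.

From the given relations:
  DS = EU = 5

Step 1: From ES = 13, SB = 12, and ∠ESB = 120°, by the law of cosines:
  EB² = ES² + SB² - 2·ES·SB·cos(120°) = 169 + 144 + 156 = 469
  EB ≈ 21.66

Step 2: From WS = 15, SD = 5, and ∠WSD = 90°, by the law of cosines:
  WD² = WS² + SD² - 2·WS·SD·cos(90°) = 225 + 25 - 0 = 250
  WD = 5·√10

Step 3: From UE = 5, US = 15, ES = 13, by the inverse law of cosines:
  cos(∠EUS) = (UE² + US² - ES²) / (2·UE·US)
  ∠EUS = 57.32°

Step 4: From US = 15, UW = 8, SW = 15, by the inverse law of cosines:
  cos(∠SUW) = (US² + UW² - SW²) / (2·US·UW)
  ∠SUW = 74.53°

Step 5: From ES = 13, EU = 5, SU = 15, by the inverse law of cosines:
  cos(∠SEU) = (ES² + EU² - SU²) / (2·ES·EU)
  ∠SEU = 103.8°

Step 6: From SE = 13, SU = 15, EU = 5, by the inverse law of cosines:
  cos(∠ESU) = (SE² + SU² - EU²) / (2·SE·SU)
  ∠ESU = 18.89°

Step 7: From SU = 15, SW = 15, UW = 8, by the inverse law of cosines:
  cos(∠USW) = (SU² + SW² - UW²) / (2·SU·SW)
  ∠USW = 30.93°

Step 8: From WS = 15, WU = 8, SU = 15, by the inverse law of cosines:
  cos(∠SWU) = (WS² + WU² - SU²) / (2·WS·WU)
  ∠SWU = 74.53°

Step 9: From EB = 21.66, ES = 13, BS = 12, by the inverse law of cosines:
  cos(∠BES) = (EB² + ES² - BS²) / (2·EB·ES)
  ∠BES = 28.68°

Step 10: From WD = 5·√10, WS = 15, DS = 5, by the inverse law of cosines:
  cos(∠DWS) = (WD² + WS² - DS²) / (2·WD·WS)
  ∠DWS = 18.43°

Step 11: From BE = 21.66, BS = 12, ES = 13, by the inverse law of cosines:
  cos(∠EBS) = (BE² + BS² - ES²) / (2·BE·BS)
  ∠EBS = 31.32°

Step 12: From DS = 5, DW = 5·√10, SW = 15, by the inverse law of cosines:
  cos(∠SDW) = (DS² + DW² - SW²) / (2·DS·DW)
  ∠SDW = 71.57°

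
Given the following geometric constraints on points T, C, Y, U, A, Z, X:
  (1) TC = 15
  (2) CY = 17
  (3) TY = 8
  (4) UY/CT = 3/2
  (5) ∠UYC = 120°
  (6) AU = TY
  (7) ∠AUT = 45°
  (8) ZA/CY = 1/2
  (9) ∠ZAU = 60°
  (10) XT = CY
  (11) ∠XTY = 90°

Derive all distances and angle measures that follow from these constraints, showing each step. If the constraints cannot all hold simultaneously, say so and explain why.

The constraints are consistent.

From the given relations:
  UY = 3/2·CT = 3/2·15 ≈ 22.5
  AU = TY = 8
  ZA = 1/2·CY = 1/2·17 ≈ 8.5
  XT = CY = 17

Step 1: From CY = 17, YU = 22.5, and ∠CYU = 120°, by the law of cosines:
  CU² = CY² + YU² - 2·CY·YU·cos(120°) = 289 + 506.2 + 382.5 = 1178
  CU ≈ 34.32

Step 2: From YT = 8, TX = 17, and ∠YTX = 90°, by the law of cosines:
  YX² = YT² + TX² - 2·YT·TX·cos(90°) = 64 + 289 - 0 = 353
  YX ≈ 18.79

Step 3: From UA = 8, AZ = 8.5, and ∠UAZ = 60°, by the law of cosines:
  UZ² = UA² + AZ² - 2·UA·AZ·cos(60°) = 64 + 72.25 - 68 = 68.25
  UZ ≈ 8.26

Step 4: From TC = 15, TY = 8, CY = 17, by the inverse law of cosines:
  cos(∠CTY) = (TC² + TY² - CY²) / (2·TC·TY)
  ∠CTY = 90°

Step 5: From CT = 15, CY = 17, TY = 8, by the inverse law of cosines:
  cos(∠TCY) = (CT² + CY² - TY²) / (2·CT·CY)
  ∠TCY = 28.07°

Step 6: From YC = 17, YT = 8, CT = 15, by the inverse law of cosines:
  cos(∠CYT) = (YC² + YT² - CT²) / (2·YC·YT)
  ∠CYT = 61.93°

Step 7: From CU = 34.32, CY = 17, UY = 22.5, by the inverse law of cosines:
  cos(∠UCY) = (CU² + CY² - UY²) / (2·CU·CY)
  ∠UCY = 34.6°

Step 8: From YT = 8, YX = 18.79, TX = 17, by the inverse law of cosines:
  cos(∠TYX) = (YT² + YX² - TX²) / (2·YT·YX)
  ∠TYX = 64.8°

Step 9: From UA = 8, UZ = 8.26, AZ = 8.5, by the inverse law of cosines:
  cos(∠AUZ) = (UA² + UZ² - AZ²) / (2·UA·UZ)
  ∠AUZ = 63°

Step 10: From UC = 34.32, UY = 22.5, CY = 17, by the inverse law of cosines:
  cos(∠CUY) = (UC² + UY² - CY²) / (2·UC·UY)
  ∠CUY = 25.4°

Step 11: From ZA = 8.5, ZU = 8.26, AU = 8, by the inverse law of cosines:
  cos(∠AZU) = (ZA² + ZU² - AU²) / (2·ZA·ZU)
  ∠AZU = 57°

Step 12: From XT = 17, XY = 18.79, TY = 8, by the inverse law of cosines:
  cos(∠TXY) = (XT² + XY² - TY²) / (2·XT·XY)
  ∠TXY = 25.2°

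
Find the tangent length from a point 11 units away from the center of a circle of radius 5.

Let T be the point of tangency. Then OT ⊥ MT (radius ⊥ tangent).
In right triangle OTM: OM² = OT² + MT²
11² = 5² + MT²
MT² = 96, MT = 4*sqrt(6)

4*sqrt(6)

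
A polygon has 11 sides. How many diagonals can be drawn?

Total line segments between 11 vertices = C(11,2) = 55.
Subtract the 11 sides: 55 - 11 = 44 diagonals.

44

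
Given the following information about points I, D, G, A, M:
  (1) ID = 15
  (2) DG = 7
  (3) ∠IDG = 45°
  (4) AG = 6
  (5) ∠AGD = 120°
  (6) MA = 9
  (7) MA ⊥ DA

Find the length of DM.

Step 1: By the law of cosines on triangle DGA: DA² = 7² + 6² − 2·7·6·cos(120°) = 127, so DA = √127.
Step 2: By the law of cosines on triangle DAM: DM² = √127² + 9² − 2·√127·9·cos(90°) = 208, so DM = 4·√13.

Therefore, the length of DM = 4·√13.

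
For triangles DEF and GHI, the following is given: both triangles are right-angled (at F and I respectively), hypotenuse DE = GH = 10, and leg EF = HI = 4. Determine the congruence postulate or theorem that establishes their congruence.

Consider the given information: both triangles are right-angled (at F and I respectively), hypotenuse DE = GH = 10, and leg EF = HI = 4
This is not SAS or AAS: SAS requires two sides and the included angle between them. AAS requires two angles and a non-included side.
The correct criterion is HL. The hypotenuse and one leg of two right triangles are equal (Hypotenuse-Leg).

HL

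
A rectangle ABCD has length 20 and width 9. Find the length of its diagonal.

Using the Pythagorean theorem:
d² = 20² + 9² = 400 + 81 = 481
d = sqrt(481)

sqrt(481)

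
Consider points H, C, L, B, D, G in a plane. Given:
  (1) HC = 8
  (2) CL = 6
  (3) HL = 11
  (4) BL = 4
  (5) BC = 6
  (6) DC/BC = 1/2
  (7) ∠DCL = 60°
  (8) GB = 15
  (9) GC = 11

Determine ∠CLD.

From the given relations: DC = 1/2·BC = 1/2·6 = 3.
Step 1: By the law of cosines on triangle LCD: LD² = 6² + 3² − 2·6·3·cos(60°) = 27, so LD = 3·√3.
Step 2: By the inverse law of cosines on triangle CLD: cos(∠CLD) = (6² + (3·√3)² − 3²) / (2·6·3·√3) = 54/62.35 = 0.866, so ∠CLD = 30°.

Therefore, the measure of angle ∠CLD = 30°.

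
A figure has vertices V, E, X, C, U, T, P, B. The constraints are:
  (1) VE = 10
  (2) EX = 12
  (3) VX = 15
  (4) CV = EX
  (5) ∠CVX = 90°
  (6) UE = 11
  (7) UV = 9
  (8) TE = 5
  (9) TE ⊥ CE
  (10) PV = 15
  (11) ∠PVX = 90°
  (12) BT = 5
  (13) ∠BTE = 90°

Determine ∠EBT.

Step 1: By the law of cosines on triangle BTE: BE² = 5² + 5² − 2·5·5·cos(90°) = 50, so BE = 5·√2.
Step 2: By the inverse law of cosines on triangle EBT: cos(∠EBT) = ((5·√2)² + 5² − 5²) / (2·5·√2·5) = 50/70.71 = 0.7071, so ∠EBT = 45°.

Therefore, the measure of angle ∠EBT = 45°.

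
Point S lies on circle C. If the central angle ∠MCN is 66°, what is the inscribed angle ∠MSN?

An inscribed angle intercepts an arc from a point on the circle, while the central angle intercepts the same arc from the center.
The inscribed angle is always half the central angle: 66° / 2 = 33°.

33°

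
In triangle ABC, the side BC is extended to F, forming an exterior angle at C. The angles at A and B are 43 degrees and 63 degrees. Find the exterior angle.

Exterior angle = 43 + 63 = 106 degrees (exterior angle theorem).

106 degrees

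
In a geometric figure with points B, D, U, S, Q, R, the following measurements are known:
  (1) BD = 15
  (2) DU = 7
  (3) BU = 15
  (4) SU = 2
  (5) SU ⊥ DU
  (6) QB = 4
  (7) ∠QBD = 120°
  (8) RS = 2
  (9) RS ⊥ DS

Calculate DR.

Step 1: By the law of cosines on triangle DUS: DS² = 7² + 2² − 2·7·2·cos(90°) = 53, so DS = √53.
Step 2: By the law of cosines on triangle DSR: DR² = √53² + 2² − 2·√53·2·cos(90°) = 57, so DR = √57.

Therefore, the length of DR = √57.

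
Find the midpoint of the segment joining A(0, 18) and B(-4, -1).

M = ((x₁ + x₂)/2, (y₁ + y₂)/2)
= ((0 + -4)/2, (18 + -1)/2)
= (-4/2, 17/2) = (-2, 17/2)

(-2, 17/2)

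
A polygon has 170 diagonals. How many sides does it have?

Using d = n(n - 3)/2, we solve 170 = n(n - 3)/2.
So n(n - 3) = 340.
Testing n = 20: 20 * 17 = 340 = 340. Correct.
The polygon has 20 sides.

20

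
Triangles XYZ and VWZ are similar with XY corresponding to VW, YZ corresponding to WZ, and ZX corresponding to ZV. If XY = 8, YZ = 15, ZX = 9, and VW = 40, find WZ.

Similar triangles have proportional sides. Setting up the proportion:
VW / XY = WZ / YZ
40 / 8 = WZ / 15
WZ = 15 * 40 / 8 = 75.

75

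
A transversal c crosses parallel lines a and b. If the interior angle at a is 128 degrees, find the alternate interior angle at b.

Alternate interior angles lie on opposite sides of the transversal, between the parallel lines.
By the alternate interior angle theorem, they are equal: 128 degrees.

128 degrees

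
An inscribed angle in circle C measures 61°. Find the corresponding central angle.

The inscribed angle theorem states that a central angle is always twice any inscribed angle that subtends the same arc.
Since the inscribed angle is 61°, the central angle = 2 × 61° = 122°.

122°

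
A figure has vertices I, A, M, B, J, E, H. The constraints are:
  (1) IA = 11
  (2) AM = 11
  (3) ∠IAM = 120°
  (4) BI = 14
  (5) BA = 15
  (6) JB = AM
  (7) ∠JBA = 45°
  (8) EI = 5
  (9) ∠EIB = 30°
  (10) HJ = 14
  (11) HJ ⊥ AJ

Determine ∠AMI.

Step 1: By the law of cosines on triangle MAI: MI² = 11² + 11² − 2·11·11·cos(120°) = 363, so MI = 11·√3.
Step 2: By the inverse law of cosines on triangle AMI: cos(∠AMI) = (11² + (11·√3)² − 11²) / (2·11·11·√3) = 363/419.16 = 0.866, so ∠AMI = 30°.

Therefore, the measure of angle ∠AMI = 30°.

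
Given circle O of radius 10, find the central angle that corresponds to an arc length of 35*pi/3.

θ = 360 × 35*pi/3 / (2π × 10) = 210° (rearranging arc length formula).

210°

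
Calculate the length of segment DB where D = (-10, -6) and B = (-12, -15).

The horizontal distance is |-12 - -10| = 2 and the vertical distance is |-15 - -6| = 9.
By the Pythagorean theorem, d = sqrt(2^2 + 9^2) = sqrt(85).

sqrt(85)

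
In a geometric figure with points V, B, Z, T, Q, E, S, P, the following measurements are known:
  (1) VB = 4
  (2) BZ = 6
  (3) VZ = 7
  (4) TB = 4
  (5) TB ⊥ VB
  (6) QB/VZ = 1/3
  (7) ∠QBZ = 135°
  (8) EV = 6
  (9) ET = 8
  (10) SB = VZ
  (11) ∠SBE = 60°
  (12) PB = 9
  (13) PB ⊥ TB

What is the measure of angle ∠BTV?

Step 1: By the law of cosines on triangle TBV: TV² = 4² + 4² − 2·4·4·cos(90°) = 32, so TV = 4·√2.
Step 2: By the inverse law of cosines on triangle BTV: cos(∠BTV) = (4² + (4·√2)² − 4²) / (2·4·4·√2) = 32/45.25 = 0.7071, so ∠BTV = 45°.

Therefore, the measure of angle ∠BTV = 45°.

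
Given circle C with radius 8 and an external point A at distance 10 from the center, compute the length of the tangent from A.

The tangent, radius, and line from the external point to the center form a right triangle.
The right angle is where the tangent meets the radius.
By the Pythagorean theorem: tangent² + 8² = 10²
tangent² = 100 - 64 = 36
tangent = 6

6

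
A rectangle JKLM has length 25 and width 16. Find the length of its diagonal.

d = sqrt(25^2 + 16^2) = sqrt(881)

sqrt(881)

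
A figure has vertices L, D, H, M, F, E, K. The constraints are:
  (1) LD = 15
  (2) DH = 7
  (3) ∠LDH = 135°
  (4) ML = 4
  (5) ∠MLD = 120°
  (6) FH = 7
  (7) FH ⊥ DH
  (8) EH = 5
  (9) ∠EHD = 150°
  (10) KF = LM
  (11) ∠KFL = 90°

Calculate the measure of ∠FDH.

Step 1: By the law of cosines on triangle DHF: DF² = 7² + 7² − 2·7·7·cos(90°) = 98, so DF = 7·√2.
Step 2: By the inverse law of cosines on triangle FDH: cos(∠FDH) = ((7·√2)² + 7² − 7²) / (2·7·√2·7) = 98/138.59 = 0.7071, so ∠FDH = 45°.

Therefore, the measure of angle ∠FDH = 45°.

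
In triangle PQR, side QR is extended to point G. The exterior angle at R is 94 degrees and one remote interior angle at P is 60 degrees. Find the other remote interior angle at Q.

By the exterior angle theorem: exterior angle = sum of remote interior angles.
94 = 60 + angle Q
angle Q = 94 - 60 = 34 degrees

34 degrees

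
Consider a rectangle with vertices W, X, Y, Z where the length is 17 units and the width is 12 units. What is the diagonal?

d = sqrt(17^2 + 12^2) = sqrt(433)

sqrt(433)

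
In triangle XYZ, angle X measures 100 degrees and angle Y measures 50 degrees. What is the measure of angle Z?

angle Z = 180 - 100 - 50 = 30 degrees.

30 degrees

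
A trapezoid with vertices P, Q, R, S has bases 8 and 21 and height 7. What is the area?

Area of a trapezoid = (base1 + base2) * height / 2
Area = (8 + 21) * 7 / 2
Area = 29 * 7 / 2
Area = 203 / 2
Area = 203/2

203/2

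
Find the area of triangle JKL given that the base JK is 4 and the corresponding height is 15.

A triangle's area is half the area of a rectangle with the same base and height.
Area = (1/2) * 4 * 15 = 30.

30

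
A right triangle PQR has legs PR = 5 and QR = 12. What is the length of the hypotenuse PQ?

By the Pythagorean theorem: PQ^2 = PR^2 + QR^2
PQ^2 = 5^2 + 12^2 = 25 + 144 = 169
PQ = sqrt(169) = 13

13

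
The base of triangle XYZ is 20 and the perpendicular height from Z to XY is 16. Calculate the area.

A triangle's area is half the area of a rectangle with the same base and height.
Area = (1/2) * 20 * 16 = 160.

160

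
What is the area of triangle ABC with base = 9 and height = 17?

Area = (1/2) * base * height
Area = (1/2) * 9 * 17
Area = 153/2

153/2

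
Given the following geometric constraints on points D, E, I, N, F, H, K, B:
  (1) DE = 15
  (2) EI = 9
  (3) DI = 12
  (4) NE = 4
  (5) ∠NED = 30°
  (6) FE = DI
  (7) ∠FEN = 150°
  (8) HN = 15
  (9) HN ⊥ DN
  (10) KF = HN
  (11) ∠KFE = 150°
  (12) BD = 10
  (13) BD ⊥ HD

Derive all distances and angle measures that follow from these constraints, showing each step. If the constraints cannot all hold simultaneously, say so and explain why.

The constraints are consistent.

From the given relations:
  FE = DI = 12
  KF = HN = 15

Step 1: From DE = 15, EN = 4, and ∠DEN = 30°, by the law of cosines:
  DN² = DE² + EN² - 2·DE·EN·cos(30°) = 225 + 16 - 103.9 = 137.1
  DN ≈ 11.71

Step 2: From EF = 12, FK = 15, and ∠EFK = 150°, by the law of cosines:
  EK² = EF² + FK² - 2·EF·FK·cos(150°) = 144 + 225 + 311.8 = 680.8
  EK ≈ 26.09

Step 3: From NE = 4, EF = 12, and ∠NEF = 150°, by the law of cosines:
  NF² = NE² + EF² - 2·NE·EF·cos(150°) = 16 + 144 + 83.14 = 243.1
  NF ≈ 15.59

Step 4: From DE = 15, DI = 12, EI = 9, by the inverse law of cosines:
  cos(∠EDI) = (DE² + DI² - EI²) / (2·DE·DI)
  ∠EDI = 36.87°

Step 5: From ED = 15, EI = 9, DI = 12, by the inverse law of cosines:
  cos(∠DEI) = (ED² + EI² - DI²) / (2·ED·EI)
  ∠DEI = 53.13°

Step 6: From ID = 12, IE = 9, DE = 15, by the inverse law of cosines:
  cos(∠DIE) = (ID² + IE² - DE²) / (2·ID·IE)
  ∠DIE = 90°

Step 7: From DN = 11.71, NH = 15, and ∠DNH = 90°, by the law of cosines:
  DH² = DN² + NH² - 2·DN·NH·cos(90°) = 137.1 + 225 - 0 = 362.1
  DH ≈ 19.03

Step 8: From DE = 15, DN = 11.71, EN = 4, by the inverse law of cosines:
  cos(∠EDN) = (DE² + DN² - EN²) / (2·DE·DN)
  ∠EDN = 9.84°

Step 9: From EF = 12, EK = 26.09, FK = 15, by the inverse law of cosines:
  cos(∠FEK) = (EF² + EK² - FK²) / (2·EF·EK)
  ∠FEK = 16.71°

Step 10: From ND = 11.71, NE = 4, DE = 15, by the inverse law of cosines:
  cos(∠DNE) = (ND² + NE² - DE²) / (2·ND·NE)
  ∠DNE = 140.16°

Step 11: From NE = 4, NF = 15.59, EF = 12, by the inverse law of cosines:
  cos(∠ENF) = (NE² + NF² - EF²) / (2·NE·NF)
  ∠ENF = 22.63°

Step 12: From FE = 12, FN = 15.59, EN = 4, by the inverse law of cosines:
  cos(∠EFN) = (FE² + FN² - EN²) / (2·FE·FN)
  ∠EFN = 7.37°

Step 13: From KE = 26.09, KF = 15, EF = 12, by the inverse law of cosines:
  cos(∠EKF) = (KE² + KF² - EF²) / (2·KE·KF)
  ∠EKF = 13.29°

Step 14: From HD = 19.03, DB = 10, and ∠HDB = 90°, by the law of cosines:
  HB² = HD² + DB² - 2·HD·DB·cos(90°) = 362.1 + 100 - 0 = 462.1
  HB ≈ 21.5

Step 15: From DH = 19.03, DN = 11.71, HN = 15, by the inverse law of cosines:
  cos(∠HDN) = (DH² + DN² - HN²) / (2·DH·DN)
  ∠HDN = 52.03°

Step 16: From HD = 19.03, HN = 15, DN = 11.71, by the inverse law of cosines:
  cos(∠DHN) = (HD² + HN² - DN²) / (2·HD·HN)
  ∠DHN = 37.97°

Step 17: From HB = 21.5, HD = 19.03, BD = 10, by the inverse law of cosines:
  cos(∠BHD) = (HB² + HD² - BD²) / (2·HB·HD)
  ∠BHD = 27.72°

Step 18: From BD = 10, BH = 21.5, DH = 19.03, by the inverse law of cosines:
  cos(∠DBH) = (BD² + BH² - DH²) / (2·BD·BH)
  ∠DBH = 62.28°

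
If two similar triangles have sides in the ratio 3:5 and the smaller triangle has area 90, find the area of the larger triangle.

Area ratio = (3/5)^2 = 9/25. Area of the larger triangle = 90 * 25/9 = 250.

250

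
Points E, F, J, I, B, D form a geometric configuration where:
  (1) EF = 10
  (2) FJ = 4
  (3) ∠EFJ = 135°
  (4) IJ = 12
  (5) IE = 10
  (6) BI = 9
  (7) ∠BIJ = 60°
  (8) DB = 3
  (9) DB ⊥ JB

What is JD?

Step 1: By the law of cosines on triangle BIJ: BJ² = 9² + 12² − 2·9·12·cos(60°) = 117, so BJ = 3·√13.
Step 2: By the law of cosines on triangle JBD: JD² = (3·√13)² + 3² − 2·3·√13·3·cos(90°) = 126, so JD = 3·√14.

Therefore, the length of JD = 3·√14.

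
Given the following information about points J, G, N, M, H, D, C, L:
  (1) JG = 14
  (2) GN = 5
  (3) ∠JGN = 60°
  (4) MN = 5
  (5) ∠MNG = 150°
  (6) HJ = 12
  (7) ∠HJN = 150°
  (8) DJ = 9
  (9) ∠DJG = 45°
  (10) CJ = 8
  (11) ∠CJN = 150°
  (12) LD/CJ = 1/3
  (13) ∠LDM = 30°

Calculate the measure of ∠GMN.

Step 1: By the law of cosines on triangle MNG: MG² = 5² + 5² − 2·5·5·cos(150°) = 93.3, so MG ≈ 9.66.
Step 2: By the inverse law of cosines on triangle GMN: cos(∠GMN) = (9.66² + 5² − 5²) / (2·9.66·5) = 93.3/96.59 = 0.9659, so ∠GMN = 15°.

Therefore, the measure of angle ∠GMN = 15°.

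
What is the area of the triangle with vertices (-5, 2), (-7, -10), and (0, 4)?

Shoelace: Area = (1/2)|-5(-10-4) + -7(4-2) + 0(2--10)| = (1/2)(56) = 28

28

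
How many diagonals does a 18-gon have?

Each of the 18 vertices connects to 15 non-adjacent vertices via diagonals.
Total connections = 18 × 15 = 270, but each diagonal is counted twice.
Number of diagonals = 270 / 2 = 135.

135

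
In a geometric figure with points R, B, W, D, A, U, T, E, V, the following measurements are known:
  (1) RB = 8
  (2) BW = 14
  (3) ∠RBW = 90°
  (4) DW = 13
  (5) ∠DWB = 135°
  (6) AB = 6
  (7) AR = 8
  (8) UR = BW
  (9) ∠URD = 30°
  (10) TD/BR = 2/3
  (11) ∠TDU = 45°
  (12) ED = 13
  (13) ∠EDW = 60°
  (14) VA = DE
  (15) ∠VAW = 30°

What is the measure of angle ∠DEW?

Step 1: By the law of cosines on triangle EDW: EW² = 13² + 13² − 2·13·13·cos(60°) = 169, so EW = 13.
Step 2: By the inverse law of cosines on triangle DEW: cos(∠DEW) = (13² + 13² − 13²) / (2·13·13) = 169/338 = 0.5, so ∠DEW = 60°.

Therefore, the measure of angle ∠DEW = 60°.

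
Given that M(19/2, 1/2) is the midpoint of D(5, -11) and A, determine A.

Using the midpoint formula: M = ((x1 + x2)/2, (y1 + y2)/2)
We know M = (19/2, 1/2) and D = (5, -11)
For x: 19/2 = (5 + x2)/2, so x2 = 2*19/2 - 5 = 14
For y: 1/2 = (-11 + y2)/2, so y2 = 2*1/2 - -11 = 12
A = (14, 12)

(14, 12)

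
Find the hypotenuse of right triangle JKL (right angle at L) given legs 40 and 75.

By the Pythagorean theorem: JK^2 = JL^2 + KL^2
JK^2 = 40^2 + 75^2 = 1600 + 5625 = 7225
JK = sqrt(7225) = 85

85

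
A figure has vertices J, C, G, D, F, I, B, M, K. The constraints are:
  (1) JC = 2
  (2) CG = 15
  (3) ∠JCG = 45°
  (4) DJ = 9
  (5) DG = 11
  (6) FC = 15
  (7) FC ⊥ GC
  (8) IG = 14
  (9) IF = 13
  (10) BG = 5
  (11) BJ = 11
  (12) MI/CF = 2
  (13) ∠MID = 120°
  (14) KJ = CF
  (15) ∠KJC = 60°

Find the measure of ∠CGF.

Step 1: By the law of cosines on triangle GCF: GF² = 15² + 15² − 2·15·15·cos(90°) = 450, so GF = 15·√2.
Step 2: By the inverse law of cosines on triangle CGF: cos(∠CGF) = (15² + (15·√2)² − 15²) / (2·15·15·√2) = 450/636.4 = 0.7071, so ∠CGF = 45°.

Therefore, the measure of angle ∠CGF = 45°.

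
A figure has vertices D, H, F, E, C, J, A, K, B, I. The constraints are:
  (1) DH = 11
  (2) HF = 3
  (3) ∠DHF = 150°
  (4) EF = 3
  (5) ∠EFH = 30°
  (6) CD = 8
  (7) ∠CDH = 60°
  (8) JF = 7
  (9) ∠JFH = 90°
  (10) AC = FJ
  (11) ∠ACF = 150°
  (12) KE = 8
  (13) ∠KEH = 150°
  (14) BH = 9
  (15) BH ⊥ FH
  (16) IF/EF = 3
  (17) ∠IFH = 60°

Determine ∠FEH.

Step 1: By the law of cosines on triangle EFH: EH² = 3² + 3² − 2·3·3·cos(30°) = 2.41, so EH ≈ 1.55.
Step 2: By the inverse law of cosines on triangle FEH: cos(∠FEH) = (3² + 1.55² − 3²) / (2·3·1.55) = 2.41/9.32 = 0.2588, so ∠FEH = 75°.

Therefore, the measure of angle ∠FEH = 75°.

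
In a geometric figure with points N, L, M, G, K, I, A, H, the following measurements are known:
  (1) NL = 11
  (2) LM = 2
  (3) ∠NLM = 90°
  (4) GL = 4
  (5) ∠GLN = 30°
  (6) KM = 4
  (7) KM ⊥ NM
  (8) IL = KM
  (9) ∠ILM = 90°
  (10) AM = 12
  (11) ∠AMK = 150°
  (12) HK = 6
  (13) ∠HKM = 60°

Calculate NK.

Step 1: By the law of cosines on triangle NLM: NM² = 11² + 2² − 2·11·2·cos(90°) = 125, so NM = 5·√5.
Step 2: By the law of cosines on triangle NMK: NK² = (5·√5)² + 4² − 2·5·√5·4·cos(90°) = 141, so NK = √141.

Therefore, the length of NK = √141.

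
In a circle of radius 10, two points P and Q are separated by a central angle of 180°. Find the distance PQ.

Drop a perpendicular from the center to the chord, bisecting both the chord and the central angle.
Each half-chord = r sin(θ/2) = 10 sin(90°).
The full chord = 2 × 10 × sin(90°) = 20.

20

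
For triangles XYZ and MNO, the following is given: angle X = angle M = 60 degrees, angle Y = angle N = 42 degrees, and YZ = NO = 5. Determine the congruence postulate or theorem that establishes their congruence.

Consider the given information: angle X = angle M = 60 degrees, angle Y = angle N = 42 degrees, and YZ = NO = 5
This is not SSS or SAS: SSS requires all three pairs of sides, but we don't have that. SAS requires two sides and the included angle between them.
The correct criterion is AAS. Two pairs of corresponding angles and a non-included side are equal (Angle-Angle-Side).

AAS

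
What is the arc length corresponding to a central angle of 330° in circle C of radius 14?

Arc length = 2π(14)(11/12) = 77*pi/3

77*pi/3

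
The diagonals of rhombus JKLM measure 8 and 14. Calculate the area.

The diagonals of a rhombus divide it into four right triangles.
Each triangle has legs 8/ 2 = 4 and 14/2 = 7, so each has area (1/2)*4*7 = 14.
Four such triangles give total area = (d1 * d2) / 2 = 56.

56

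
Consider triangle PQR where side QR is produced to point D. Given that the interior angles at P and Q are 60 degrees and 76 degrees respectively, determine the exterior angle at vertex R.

The interior angle at R is 180 - 60 - 76 = 44 degrees.
The exterior angle and interior angle at R are supplementary:
Exterior angle = 180 - 44 = 136 degrees.

136 degrees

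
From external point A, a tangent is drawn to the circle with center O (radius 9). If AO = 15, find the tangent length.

tangent = √(d² - r²) = √(15² - 9²) = √(225 - 81) = √144 = 12

12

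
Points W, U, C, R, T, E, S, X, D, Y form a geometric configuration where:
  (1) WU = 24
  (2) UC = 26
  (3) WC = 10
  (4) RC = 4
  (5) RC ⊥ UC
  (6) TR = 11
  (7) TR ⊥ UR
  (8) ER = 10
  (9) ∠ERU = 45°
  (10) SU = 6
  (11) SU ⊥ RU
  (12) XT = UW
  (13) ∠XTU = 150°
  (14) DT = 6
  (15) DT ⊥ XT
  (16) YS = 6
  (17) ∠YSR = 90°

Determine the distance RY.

Step 1: By the law of cosines on triangle UCR: UR² = 26² + 4² − 2·26·4·cos(90°) = 692, so UR = 2·√173.
Step 2: By the law of cosines on triangle SUR: SR² = 6² + (2·√173)² − 2·6·2·√173·cos(90°) = 728, so SR = 2·√182.
Step 3: By the law of cosines on triangle RSY: RY² = (2·√182)² + 6² − 2·2·√182·6·cos(90°) = 764, so RY = 2·√191.

Therefore, the length of RY = 2·√191.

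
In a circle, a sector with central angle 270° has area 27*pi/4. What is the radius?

Sector area A = πr² × θ/360, so r² = 360A / (πθ).
r² = 360 × 27*pi/4 / (π × 270)
r² = 9
r = 3

3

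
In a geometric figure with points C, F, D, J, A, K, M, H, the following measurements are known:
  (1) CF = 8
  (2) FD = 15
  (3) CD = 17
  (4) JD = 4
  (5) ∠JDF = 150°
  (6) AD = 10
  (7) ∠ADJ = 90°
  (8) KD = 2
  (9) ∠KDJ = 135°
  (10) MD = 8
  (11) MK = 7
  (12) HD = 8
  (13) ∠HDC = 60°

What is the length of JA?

Step 1: By the law of cosines on triangle JDA: JA² = 4² + 10² − 2·4·10·cos(90°) = 116, so JA = 2·√29.

Therefore, the length of JA = 2·√29.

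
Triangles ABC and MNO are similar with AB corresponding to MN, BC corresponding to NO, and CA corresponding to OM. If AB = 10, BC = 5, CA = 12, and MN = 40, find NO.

Similar triangles have proportional sides. Setting up the proportion:
MN / AB = NO / BC
40 / 10 = NO / 5
NO = 5 * 40 / 10 = 20.

20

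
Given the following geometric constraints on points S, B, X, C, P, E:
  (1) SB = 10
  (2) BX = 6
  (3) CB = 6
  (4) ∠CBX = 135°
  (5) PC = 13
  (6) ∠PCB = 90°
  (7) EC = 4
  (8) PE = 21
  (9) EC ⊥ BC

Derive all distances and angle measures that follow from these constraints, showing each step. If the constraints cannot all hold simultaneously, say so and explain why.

These constraints are not satisfiable: by the triangle inequality in triangle CPE, (5) PC = 13 and (7) EC = 4 force PE ≤ 13 + 4 = 17, but (8) says PE = 21. No planar figure meets all of them, so nothing further can be derived.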